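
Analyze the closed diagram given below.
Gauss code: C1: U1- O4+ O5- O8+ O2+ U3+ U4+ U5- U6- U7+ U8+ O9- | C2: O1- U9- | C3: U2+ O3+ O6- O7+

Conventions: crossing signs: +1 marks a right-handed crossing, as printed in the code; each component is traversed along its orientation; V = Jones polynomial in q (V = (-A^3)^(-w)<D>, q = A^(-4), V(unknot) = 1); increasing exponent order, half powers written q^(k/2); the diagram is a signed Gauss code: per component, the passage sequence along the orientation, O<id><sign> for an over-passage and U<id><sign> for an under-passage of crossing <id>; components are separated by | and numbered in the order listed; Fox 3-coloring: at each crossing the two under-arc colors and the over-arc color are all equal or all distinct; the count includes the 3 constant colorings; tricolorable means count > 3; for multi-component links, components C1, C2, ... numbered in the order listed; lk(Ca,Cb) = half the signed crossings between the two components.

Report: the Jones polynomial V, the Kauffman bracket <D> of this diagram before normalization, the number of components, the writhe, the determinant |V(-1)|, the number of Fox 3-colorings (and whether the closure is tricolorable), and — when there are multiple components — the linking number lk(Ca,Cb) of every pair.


Jones polynomial: V(q) = q^-2 + 2 + q^2
<D> = -A^-5 - 2A^3 - A^11; writhe +1
components 3, writhe +1 (9 crossings)
linking number lk(C1,C2) = -1
lk(C1,C3): +1
lk(C2,C3) = 0
3-colorings: 3 of 3^9, det 4 — not tricolorable
note: w = +1 (over 9 crossings) is diagram-only; (-A^3)^(-1) removes it from V


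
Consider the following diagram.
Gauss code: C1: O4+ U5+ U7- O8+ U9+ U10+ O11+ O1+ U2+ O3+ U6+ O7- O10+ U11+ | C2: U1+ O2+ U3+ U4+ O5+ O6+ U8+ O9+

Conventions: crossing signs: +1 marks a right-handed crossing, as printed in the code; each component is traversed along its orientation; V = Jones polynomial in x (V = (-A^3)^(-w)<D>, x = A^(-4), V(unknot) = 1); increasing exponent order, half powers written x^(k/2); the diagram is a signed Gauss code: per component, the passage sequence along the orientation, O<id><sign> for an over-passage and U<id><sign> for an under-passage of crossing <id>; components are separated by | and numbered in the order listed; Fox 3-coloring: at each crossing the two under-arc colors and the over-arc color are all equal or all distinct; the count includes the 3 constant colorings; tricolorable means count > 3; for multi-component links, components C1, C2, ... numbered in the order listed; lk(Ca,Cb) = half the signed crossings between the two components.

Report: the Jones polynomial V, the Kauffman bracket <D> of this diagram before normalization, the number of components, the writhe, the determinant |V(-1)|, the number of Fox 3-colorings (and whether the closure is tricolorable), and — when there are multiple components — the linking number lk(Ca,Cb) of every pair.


V(x) = -x^(7/2) - 2x^(13/2) + 3x^(15/2) - 3x^(17/2) + 3x^(19/2) - 3x^(21/2) + 2x^(23/2) - x^(25/2)
bracket: A^-23 - 2A^-19 + 3A^-15 - 3A^-11 + 3A^-7 - 3A^-3 + 2A + A^13, w = +9
2 components, writhe +9, over 11 crossings
lk(C1,C2) = +4
det 16, colorings 3 of 3^11 — not tricolorable
observation: the 1 component pair carries total linking +4


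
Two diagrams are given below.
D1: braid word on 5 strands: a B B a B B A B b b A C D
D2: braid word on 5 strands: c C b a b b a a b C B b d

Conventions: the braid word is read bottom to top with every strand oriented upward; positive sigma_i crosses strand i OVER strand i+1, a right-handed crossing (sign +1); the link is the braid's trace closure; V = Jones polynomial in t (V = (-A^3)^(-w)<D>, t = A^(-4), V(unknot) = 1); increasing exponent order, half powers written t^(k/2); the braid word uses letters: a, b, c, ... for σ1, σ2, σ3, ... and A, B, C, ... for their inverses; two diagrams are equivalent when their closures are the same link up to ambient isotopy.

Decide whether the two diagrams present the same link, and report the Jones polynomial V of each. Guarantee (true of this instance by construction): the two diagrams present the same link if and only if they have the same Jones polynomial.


same link: no
V(D1) = -t^(-5/2) - t^(-1/2)  [13 crossings, <D> = A^-13 + A^-5, w = -5]
V(D2) = -t^(5/2) - t^(9/2) - t^(13/2) + t^(15/2)  [13 crossings, <D> = -A^-9 + A^-5 + A^3 + A^11, w = +7]
insight: 2 classes among 2 diagrams; unequal V(t) rules out equality


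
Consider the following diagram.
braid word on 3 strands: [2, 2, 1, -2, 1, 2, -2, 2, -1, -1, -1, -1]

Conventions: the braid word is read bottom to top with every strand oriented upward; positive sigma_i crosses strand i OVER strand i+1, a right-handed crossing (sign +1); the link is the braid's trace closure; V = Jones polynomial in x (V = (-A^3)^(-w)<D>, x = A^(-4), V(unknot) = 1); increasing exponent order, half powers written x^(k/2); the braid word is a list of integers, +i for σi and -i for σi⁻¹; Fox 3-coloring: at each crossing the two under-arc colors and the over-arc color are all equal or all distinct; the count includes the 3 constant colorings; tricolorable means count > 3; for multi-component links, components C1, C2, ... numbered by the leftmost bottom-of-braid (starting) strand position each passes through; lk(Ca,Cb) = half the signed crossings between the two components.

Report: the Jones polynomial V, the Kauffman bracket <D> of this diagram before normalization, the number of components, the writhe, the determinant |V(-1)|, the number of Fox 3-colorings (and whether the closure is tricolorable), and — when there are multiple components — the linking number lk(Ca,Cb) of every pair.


V(x) = -x^-4 + x^-3 - x^-2 + 2x^-1 - 1 + 2x - x^2 + x^3 - x^4
bracket: -A^-16 + A^-12 - A^-8 + 2A^-4 - 1 + 2A^4 - A^8 + A^12 - A^16, w = 0
1 component, writhe 0, over 12 crossings
det 11, colorings 3 of 3^12 — not tricolorable
observation: palindromic: swapping x for 1/x fixes V


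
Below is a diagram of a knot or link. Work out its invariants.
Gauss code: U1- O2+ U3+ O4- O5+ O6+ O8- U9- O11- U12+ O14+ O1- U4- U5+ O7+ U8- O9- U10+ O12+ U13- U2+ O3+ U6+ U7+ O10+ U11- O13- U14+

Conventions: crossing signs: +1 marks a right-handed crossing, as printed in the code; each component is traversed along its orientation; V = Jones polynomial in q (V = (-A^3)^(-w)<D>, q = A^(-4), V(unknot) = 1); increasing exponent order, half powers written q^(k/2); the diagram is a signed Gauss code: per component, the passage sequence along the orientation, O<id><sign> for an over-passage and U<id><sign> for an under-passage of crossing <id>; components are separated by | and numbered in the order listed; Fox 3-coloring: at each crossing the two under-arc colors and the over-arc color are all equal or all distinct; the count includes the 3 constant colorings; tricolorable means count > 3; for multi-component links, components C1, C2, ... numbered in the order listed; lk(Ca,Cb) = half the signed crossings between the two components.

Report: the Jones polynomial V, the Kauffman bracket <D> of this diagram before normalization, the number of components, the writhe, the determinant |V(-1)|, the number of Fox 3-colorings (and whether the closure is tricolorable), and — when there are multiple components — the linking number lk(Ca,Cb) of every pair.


Jones polynomial: V(q) = -q^-1 + 2 - q + 2q^2 - q^3 + q^4 - q^5
<D> = -A^-14 + A^-10 - A^-6 + 2A^-2 - A^2 + 2A^6 - A^10; writhe +2
components 1, writhe +2 (14 crossings)
3-colorings: 9 of 3^14, det 9 — tricolorable
note: w = +2 (over 14 crossings) is diagram-only; (-A^3)^(-2) removes it from V


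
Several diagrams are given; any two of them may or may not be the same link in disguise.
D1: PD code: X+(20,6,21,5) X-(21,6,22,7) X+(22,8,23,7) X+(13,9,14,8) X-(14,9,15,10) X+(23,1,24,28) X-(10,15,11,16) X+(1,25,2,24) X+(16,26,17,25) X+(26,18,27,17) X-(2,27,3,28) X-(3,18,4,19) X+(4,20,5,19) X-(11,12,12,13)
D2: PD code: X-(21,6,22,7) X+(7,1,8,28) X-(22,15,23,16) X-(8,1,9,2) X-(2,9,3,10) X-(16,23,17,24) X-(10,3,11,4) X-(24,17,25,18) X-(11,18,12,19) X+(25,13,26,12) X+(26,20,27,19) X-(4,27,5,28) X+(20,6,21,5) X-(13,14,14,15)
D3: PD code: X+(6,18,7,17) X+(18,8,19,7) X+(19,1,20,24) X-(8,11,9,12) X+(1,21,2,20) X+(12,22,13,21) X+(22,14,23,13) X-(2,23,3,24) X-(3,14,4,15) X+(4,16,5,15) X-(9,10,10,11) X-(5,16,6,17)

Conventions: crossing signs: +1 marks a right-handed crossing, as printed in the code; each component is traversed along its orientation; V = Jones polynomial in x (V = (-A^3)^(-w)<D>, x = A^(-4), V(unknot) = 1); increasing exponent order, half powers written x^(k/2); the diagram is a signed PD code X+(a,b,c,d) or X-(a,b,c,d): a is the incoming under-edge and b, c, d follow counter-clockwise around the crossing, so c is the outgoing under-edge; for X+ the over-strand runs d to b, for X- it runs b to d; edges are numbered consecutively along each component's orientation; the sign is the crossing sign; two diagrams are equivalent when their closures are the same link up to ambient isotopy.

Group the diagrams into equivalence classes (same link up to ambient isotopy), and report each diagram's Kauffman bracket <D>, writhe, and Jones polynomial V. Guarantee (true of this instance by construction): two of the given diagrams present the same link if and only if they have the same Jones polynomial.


classes: {D1, D3} | {D2}
V(D1) = x - x^2 + 2x^3 - x^4 + x^5 - x^6  [14 crossings, <D> = -A^-18 + A^-14 - A^-10 + 2A^-6 - A^-2 + A^2, w = +2]
D2 (bracket A^-10 + 2A^-2 - 2A^2 + A^6 - 2A^10 + A^14; 14 crossings at w = -6): V = x^-8 - 2x^-7 + x^-6 - 2x^-5 + 2x^-4 + x^-2
D3 (bracket -A^-18 + A^-14 - A^-10 + 2A^-6 - A^-2 + A^2; 12 crossings at w = +2): V = x - x^2 + 2x^3 - x^4 + x^5 - x^6
note: comparing 3 Jones polynomials yields 2 groups


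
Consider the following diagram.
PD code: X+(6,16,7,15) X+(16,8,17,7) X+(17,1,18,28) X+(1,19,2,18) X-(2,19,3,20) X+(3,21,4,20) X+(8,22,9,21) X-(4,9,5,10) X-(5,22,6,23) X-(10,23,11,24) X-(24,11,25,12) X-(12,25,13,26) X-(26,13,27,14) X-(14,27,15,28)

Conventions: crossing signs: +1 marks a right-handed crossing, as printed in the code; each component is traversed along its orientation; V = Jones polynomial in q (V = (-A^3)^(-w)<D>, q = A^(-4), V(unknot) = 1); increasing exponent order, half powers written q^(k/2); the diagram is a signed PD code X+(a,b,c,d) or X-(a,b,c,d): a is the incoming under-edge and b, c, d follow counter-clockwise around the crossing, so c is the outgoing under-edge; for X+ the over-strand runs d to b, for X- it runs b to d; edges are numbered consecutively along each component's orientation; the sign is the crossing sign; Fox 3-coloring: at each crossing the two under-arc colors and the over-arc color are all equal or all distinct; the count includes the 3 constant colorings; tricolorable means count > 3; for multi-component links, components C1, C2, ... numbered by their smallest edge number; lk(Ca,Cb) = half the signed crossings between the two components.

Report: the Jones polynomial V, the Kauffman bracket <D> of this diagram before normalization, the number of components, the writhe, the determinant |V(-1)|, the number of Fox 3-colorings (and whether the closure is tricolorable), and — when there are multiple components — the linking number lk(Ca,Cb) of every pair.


V(q) = q^-5 - 2q^-4 + 2q^-3 - 2q^-2 + 2q^-1 - 1 + q
bracket: A^-10 - A^-6 + 2A^-2 - 2A^2 + 2A^6 - 2A^10 + A^14, w = -2
1 component, writhe -2, over 14 crossings
det 11, colorings 3 of 3^14 — not tricolorable
observation: w = -2 (over 14 crossings) is diagram-only; (-A^3)^(2) removes it from V


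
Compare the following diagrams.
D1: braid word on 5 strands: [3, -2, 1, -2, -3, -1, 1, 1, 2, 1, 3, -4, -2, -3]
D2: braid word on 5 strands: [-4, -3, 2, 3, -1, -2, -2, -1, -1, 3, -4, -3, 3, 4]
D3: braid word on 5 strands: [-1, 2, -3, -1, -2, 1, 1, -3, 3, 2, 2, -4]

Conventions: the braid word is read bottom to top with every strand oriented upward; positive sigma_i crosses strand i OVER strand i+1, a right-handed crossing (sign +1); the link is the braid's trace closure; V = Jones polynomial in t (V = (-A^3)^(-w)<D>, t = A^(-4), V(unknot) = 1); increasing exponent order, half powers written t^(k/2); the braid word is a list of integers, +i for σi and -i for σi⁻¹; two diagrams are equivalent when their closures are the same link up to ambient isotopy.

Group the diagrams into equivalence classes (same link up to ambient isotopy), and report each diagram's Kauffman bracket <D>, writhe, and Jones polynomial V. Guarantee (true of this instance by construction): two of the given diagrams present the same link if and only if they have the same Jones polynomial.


equivalence classes: {D1} | {D2} | {D3}
D1 (bracket -A^-12 + 2A^-8 - 2A^-4 + 3 - 2A^4 + 2A^8 - A^12; 14 crossings at w = 0): V = -t^-3 + 2t^-2 - 2t^-1 + 3 - 2t + 2t^2 - t^3
V(D2) = -t^-6 + t^-5 - t^-4 + 2t^-3 - t^-2 + t^-1  (w -4, c 14, <D> = A^-8 - A^-4 + 2 - A^4 + A^8 - A^12)
V(D3) = t^-1 - 1 + 2t - 2t^2 + 2t^3 - 2t^4 + t^5  (w 0, c 12, <D> = A^-20 - 2A^-16 + 2A^-12 - 2A^-8 + 2A^-4 - 1 + A^4)
observation: 3 values of V(t) split the 3 diagrams


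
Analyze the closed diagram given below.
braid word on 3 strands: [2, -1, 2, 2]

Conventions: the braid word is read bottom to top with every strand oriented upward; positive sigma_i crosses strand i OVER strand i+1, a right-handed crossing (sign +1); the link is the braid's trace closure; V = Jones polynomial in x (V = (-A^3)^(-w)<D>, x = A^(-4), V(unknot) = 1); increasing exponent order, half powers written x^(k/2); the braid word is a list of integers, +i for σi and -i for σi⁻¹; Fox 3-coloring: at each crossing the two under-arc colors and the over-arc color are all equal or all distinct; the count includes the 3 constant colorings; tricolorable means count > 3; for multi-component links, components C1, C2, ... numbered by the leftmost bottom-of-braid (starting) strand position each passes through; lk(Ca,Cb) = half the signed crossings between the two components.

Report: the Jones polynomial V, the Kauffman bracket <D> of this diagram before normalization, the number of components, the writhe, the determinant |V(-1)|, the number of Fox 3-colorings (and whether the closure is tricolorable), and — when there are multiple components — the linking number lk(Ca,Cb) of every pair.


Jones polynomial: V(x) = x + x^3 - x^4
<D> = -A^-10 + A^-6 + A^2; writhe +2
components 1, writhe +2 (4 crossings)
3-colorings: 9 of 3^4, det 3 — tricolorable
note: det 3 = |V(-1)|; divisible by 3, so tricolorable


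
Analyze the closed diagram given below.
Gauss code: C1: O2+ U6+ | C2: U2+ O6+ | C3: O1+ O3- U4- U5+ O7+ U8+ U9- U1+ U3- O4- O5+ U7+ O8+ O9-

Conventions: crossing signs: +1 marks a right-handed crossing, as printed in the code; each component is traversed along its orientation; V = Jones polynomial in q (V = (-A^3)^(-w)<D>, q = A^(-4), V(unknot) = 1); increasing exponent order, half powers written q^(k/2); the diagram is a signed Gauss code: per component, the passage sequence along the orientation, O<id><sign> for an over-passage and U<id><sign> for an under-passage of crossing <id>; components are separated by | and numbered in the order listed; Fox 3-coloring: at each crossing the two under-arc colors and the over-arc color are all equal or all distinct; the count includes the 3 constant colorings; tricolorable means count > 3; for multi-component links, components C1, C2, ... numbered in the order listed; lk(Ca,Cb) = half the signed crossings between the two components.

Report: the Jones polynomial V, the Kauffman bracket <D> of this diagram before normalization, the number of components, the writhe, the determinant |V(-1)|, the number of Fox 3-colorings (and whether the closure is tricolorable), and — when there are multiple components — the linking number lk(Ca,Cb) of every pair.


V(q) = 1 + q + q^2 + q^3
bracket: -A^-3 - A - A^5 - A^9, w = +3
3 components, writhe +3, over 9 crossings
lk(C1,C2) = +1
linking number lk(C1,C3) = 0
lk(C2,C3): 0
det 0, colorings 9 of 3^9 — tricolorable
observation: the 3 component pairs carry total linking +1


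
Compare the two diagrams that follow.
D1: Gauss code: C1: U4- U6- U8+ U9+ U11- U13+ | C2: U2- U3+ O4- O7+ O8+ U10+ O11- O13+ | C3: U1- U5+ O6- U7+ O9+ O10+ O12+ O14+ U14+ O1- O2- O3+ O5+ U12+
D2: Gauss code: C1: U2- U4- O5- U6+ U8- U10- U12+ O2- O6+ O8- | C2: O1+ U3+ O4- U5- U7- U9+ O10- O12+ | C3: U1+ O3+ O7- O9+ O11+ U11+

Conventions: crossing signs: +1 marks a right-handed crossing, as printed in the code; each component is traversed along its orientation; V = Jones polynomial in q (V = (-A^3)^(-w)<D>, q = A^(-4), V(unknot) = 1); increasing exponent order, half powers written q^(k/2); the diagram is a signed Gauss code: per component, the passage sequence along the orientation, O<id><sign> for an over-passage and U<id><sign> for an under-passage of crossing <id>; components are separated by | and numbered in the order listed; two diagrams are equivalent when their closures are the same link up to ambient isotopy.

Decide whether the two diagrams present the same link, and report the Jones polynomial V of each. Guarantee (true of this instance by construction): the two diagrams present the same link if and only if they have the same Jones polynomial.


same link: no
V(D1) = 1 + q + q^2 + q^3  [14 crossings, <D> = 1 + A^4 + A^8 + A^12, w = +4]
V(D2) = q^-2 + 2 + q^2  [12 crossings, <D> = A^-8 + 2 + A^8, w = 0]
insight: 2 values of V(q) split the 2 diagrams


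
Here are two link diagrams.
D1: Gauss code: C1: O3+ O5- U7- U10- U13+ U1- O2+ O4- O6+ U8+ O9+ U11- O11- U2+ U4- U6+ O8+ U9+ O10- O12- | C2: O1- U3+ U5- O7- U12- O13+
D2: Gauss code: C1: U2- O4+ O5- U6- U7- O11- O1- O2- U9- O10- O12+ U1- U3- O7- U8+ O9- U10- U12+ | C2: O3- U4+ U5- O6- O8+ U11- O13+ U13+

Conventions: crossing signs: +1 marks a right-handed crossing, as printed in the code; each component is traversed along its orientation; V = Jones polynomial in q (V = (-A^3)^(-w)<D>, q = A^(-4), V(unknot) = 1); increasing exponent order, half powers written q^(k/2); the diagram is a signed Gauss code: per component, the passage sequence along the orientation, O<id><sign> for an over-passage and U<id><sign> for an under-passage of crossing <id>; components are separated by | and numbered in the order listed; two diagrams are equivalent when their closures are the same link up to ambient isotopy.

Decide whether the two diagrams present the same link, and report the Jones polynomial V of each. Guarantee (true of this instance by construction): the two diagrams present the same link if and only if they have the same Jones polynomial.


equivalent: no
V(D1) = -q^(-3/2) - 2q^(1/2) + q^(3/2) - q^(5/2) + q^(7/2)  (w -1, c 13, <D> = -A^-17 + A^-13 - A^-9 + 2A^-5 + A^3)
V(D2) = q^(-13/2) - q^(-11/2) + q^(-9/2) - 2q^(-7/2) - q^(-3/2)  (w -5, c 13, <D> = A^-9 + 2A^-1 - A^3 + A^7 - A^11)
why: 2 values of V(q) split the 2 diagrams


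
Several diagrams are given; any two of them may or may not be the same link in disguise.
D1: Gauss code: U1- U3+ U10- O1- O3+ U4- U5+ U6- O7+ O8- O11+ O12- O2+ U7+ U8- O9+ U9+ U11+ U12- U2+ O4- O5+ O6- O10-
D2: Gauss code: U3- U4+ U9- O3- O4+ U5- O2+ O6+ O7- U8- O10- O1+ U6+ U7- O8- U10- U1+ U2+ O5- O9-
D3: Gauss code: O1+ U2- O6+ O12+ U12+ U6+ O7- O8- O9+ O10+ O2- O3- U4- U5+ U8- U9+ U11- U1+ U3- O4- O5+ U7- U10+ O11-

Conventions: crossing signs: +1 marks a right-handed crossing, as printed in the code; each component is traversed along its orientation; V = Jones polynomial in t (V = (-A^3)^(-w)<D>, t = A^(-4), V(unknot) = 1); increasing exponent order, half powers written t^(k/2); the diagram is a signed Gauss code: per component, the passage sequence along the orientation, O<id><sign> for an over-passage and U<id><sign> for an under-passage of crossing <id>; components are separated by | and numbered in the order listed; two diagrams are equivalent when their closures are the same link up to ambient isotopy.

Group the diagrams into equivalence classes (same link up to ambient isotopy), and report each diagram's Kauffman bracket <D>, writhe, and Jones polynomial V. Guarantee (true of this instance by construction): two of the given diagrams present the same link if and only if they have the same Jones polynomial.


equivalence classes: {D1, D2, D3}
D1 (bracket 1; 12 crossings at w = 0): V = 1
V(D2) = 1  [10 crossings, <D> = A^-6, w = -2]
D3 (bracket 1; 12 crossings at w = 0): V = 1
key observation: one V(t) for all 3 diagrams — one class (guaranteed)


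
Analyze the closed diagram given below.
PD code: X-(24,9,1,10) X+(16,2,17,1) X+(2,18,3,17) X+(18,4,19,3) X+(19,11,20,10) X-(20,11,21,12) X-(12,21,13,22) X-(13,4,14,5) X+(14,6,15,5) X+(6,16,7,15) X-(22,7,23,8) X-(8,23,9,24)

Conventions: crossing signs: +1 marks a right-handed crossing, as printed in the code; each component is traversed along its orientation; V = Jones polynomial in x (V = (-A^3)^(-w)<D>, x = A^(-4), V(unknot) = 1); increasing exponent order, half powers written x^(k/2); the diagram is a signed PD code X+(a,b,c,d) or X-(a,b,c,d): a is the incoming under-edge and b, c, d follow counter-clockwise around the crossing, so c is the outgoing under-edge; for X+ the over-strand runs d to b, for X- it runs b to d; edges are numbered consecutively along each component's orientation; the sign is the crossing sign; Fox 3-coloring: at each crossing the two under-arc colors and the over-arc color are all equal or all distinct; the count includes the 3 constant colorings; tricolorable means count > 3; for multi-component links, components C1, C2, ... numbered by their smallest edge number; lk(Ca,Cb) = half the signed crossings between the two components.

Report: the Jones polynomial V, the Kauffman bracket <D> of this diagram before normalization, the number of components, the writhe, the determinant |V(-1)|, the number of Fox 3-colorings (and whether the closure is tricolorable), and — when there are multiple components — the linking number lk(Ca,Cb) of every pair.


V(x) = x^-4 - 2x^-3 + 3x^-2 - 4x^-1 + 5 - 4x + 3x^2 - 2x^3 + x^4
bracket: A^-16 - 2A^-12 + 3A^-8 - 4A^-4 + 5 - 4A^4 + 3A^8 - 2A^12 + A^16, w = 0
1 component, writhe 0, over 12 crossings
det 25, colorings 3 of 3^12 — not tricolorable
observation: palindromic: swapping x for 1/x fixes V


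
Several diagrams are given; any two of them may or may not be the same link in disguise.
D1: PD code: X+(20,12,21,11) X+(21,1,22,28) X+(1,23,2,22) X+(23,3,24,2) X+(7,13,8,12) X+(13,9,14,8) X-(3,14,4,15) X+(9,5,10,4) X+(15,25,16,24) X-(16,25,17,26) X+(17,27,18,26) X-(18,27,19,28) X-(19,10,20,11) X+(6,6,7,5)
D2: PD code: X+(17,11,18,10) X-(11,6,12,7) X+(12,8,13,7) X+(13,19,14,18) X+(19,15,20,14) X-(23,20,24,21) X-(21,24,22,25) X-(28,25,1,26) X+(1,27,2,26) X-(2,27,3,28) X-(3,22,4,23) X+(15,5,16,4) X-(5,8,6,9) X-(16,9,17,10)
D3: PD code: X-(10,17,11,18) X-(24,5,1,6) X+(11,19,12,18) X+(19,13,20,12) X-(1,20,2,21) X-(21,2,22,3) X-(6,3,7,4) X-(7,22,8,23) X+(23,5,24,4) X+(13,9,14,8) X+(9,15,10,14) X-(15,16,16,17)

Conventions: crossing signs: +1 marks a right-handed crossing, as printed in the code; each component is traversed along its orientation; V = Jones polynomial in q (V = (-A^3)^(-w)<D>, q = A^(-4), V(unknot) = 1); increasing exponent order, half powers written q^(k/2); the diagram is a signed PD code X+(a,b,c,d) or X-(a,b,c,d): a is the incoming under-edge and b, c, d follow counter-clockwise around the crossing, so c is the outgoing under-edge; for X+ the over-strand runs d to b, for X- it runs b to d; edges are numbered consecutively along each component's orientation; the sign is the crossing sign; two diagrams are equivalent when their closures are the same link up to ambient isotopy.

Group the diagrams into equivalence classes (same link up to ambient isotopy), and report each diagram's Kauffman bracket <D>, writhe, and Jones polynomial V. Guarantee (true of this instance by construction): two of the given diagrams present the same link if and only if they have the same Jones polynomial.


classes: {D1} | {D2, D3}
V(D1) = q^2 + 2q^4 - 2q^5 + q^6 - 2q^7 + q^8  [14 crossings, <D> = A^-14 - 2A^-10 + A^-6 - 2A^-2 + 2A^2 + A^10, w = +6]
V(D2) = -q^-3 + q^-2 - q^-1 + 3 - q + q^2 - q^3  (w -2, c 14, <D> = -A^-18 + A^-14 - A^-10 + 3A^-6 - A^-2 + A^2 - A^6)
V(D3) = -q^-3 + q^-2 - q^-1 + 3 - q + q^2 - q^3  [12 crossings, <D> = -A^-18 + A^-14 - A^-10 + 3A^-6 - A^-2 + A^2 - A^6, w = -2]
note: comparing 3 Jones polynomials yields 2 groups


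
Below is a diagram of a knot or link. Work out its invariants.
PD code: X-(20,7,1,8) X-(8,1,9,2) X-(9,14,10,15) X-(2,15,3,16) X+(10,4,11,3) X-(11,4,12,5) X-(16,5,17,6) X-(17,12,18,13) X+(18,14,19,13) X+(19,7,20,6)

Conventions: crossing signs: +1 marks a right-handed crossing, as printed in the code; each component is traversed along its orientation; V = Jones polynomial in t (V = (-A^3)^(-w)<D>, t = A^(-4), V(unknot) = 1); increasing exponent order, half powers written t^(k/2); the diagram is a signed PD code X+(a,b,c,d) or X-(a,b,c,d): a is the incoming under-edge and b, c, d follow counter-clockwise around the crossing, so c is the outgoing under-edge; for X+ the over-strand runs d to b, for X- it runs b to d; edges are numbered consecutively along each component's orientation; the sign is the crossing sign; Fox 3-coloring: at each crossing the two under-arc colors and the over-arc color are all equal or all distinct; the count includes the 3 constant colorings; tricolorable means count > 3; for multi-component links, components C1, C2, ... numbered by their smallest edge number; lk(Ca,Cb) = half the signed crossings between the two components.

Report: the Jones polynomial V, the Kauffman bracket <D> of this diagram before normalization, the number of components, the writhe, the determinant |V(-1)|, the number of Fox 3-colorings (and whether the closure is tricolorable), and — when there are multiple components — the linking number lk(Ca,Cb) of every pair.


V(t) = -t^-4 + t^-3 + t^-1
bracket: A^-8 + 1 - A^4, w = -4
1 component, writhe -4, over 10 crossings
det 3, colorings 9 of 3^10 — tricolorable
observation: w = -4 shifts under R1 moves; the (-A^3)^(4) factor cancels that in V


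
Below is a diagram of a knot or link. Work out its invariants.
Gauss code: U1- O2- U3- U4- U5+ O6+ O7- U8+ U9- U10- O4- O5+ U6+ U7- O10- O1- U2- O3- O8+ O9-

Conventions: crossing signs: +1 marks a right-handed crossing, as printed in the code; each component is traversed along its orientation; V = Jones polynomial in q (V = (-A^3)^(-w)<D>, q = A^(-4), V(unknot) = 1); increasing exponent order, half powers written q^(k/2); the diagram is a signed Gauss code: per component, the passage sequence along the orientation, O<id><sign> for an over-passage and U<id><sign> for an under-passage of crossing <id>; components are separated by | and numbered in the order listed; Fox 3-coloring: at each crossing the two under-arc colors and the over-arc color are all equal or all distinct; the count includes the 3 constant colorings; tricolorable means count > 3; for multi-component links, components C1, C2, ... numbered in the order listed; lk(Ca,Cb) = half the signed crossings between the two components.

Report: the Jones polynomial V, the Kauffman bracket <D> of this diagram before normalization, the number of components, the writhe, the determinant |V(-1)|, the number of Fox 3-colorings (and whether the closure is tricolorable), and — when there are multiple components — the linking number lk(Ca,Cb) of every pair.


Jones polynomial: V(q) = -q^-4 + q^-3 + q^-1
<D> = A^-8 + 1 - A^4; writhe -4
components 1, writhe -4 (10 crossings)
3-colorings: 9 of 3^10, det 3 — tricolorable
note: V spans 3 powers of q: at least 3 crossings in any diagram


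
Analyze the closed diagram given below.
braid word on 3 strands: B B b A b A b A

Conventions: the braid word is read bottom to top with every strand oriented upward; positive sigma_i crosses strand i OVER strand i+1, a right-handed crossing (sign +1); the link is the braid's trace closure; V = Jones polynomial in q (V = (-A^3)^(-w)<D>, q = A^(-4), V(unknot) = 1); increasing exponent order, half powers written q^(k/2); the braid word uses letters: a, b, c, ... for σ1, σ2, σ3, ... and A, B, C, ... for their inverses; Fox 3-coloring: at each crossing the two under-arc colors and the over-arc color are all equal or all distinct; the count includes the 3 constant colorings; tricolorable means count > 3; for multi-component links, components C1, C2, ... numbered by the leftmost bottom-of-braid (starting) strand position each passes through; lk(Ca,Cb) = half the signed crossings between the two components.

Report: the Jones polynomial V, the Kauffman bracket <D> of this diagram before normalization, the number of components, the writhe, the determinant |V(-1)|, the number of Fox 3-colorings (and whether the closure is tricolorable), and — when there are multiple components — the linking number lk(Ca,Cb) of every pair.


V(q) = q^-3 + q^-2 + q^-1 + 1
bracket: A^-6 + A^-2 + A^2 + A^6, w = -2
3 components, writhe -2, over 8 crossings
lk(C1,C2) = 0
linking number lk(C1,C3) = 0
lk(C2,C3): -1
det 0, colorings 9 of 3^8 — tricolorable
observation: the 3 component pairs carry total linking -1


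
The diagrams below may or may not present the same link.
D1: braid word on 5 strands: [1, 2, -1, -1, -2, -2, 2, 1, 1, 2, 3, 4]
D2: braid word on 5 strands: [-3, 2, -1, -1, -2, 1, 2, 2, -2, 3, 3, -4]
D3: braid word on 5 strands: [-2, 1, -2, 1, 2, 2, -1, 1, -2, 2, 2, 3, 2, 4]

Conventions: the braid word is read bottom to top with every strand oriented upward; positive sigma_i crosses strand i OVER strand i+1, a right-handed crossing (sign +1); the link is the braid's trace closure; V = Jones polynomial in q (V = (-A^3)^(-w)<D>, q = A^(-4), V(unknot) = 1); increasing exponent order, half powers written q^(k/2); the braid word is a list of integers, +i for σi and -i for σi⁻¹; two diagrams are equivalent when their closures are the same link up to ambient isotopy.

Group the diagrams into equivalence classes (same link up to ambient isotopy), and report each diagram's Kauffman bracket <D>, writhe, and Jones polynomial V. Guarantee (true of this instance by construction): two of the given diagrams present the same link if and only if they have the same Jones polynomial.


equivalence classes: {D1} | {D2} | {D3}
D1 (bracket -A^-4 + 1 + A^8; 12 crossings at w = +4): V = q + q^3 - q^4
V(D2) = q^-2 - q^-1 + 1 - q + q^2  [12 crossings, <D> = A^-8 - A^-4 + 1 - A^4 + A^8, w = 0]
V(D3) = q - q^2 + 2q^3 - q^4 + q^5 - q^6  (w +6, c 14, <D> = -A^-6 + A^-2 - A^2 + 2A^6 - A^10 + A^14)
observation: 3 classes among 3 diagrams; unequal V(q) rules out equality


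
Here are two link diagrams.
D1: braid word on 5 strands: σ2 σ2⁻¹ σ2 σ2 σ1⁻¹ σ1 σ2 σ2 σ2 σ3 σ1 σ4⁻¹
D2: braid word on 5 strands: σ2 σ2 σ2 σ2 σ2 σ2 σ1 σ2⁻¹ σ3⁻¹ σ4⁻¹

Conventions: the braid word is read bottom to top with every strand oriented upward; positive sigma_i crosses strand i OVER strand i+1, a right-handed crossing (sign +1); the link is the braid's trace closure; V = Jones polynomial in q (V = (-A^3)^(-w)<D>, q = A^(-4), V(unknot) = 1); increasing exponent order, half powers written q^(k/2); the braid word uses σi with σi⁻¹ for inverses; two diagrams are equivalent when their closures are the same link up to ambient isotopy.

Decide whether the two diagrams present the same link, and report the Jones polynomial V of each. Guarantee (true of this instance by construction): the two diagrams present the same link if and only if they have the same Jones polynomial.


equivalent: yes
D1 (bracket -A^-10 + A^-6 - A^-2 + A^2 + A^10; 12 crossings at w = +6): V = q^2 + q^4 - q^5 + q^6 - q^7
D2 (bracket -A^-16 + A^-12 - A^-8 + A^-4 + A^4; 10 crossings at w = +4): V = q^2 + q^4 - q^5 + q^6 - q^7
key observation: all 2 diagrams share one V(q), hence one class


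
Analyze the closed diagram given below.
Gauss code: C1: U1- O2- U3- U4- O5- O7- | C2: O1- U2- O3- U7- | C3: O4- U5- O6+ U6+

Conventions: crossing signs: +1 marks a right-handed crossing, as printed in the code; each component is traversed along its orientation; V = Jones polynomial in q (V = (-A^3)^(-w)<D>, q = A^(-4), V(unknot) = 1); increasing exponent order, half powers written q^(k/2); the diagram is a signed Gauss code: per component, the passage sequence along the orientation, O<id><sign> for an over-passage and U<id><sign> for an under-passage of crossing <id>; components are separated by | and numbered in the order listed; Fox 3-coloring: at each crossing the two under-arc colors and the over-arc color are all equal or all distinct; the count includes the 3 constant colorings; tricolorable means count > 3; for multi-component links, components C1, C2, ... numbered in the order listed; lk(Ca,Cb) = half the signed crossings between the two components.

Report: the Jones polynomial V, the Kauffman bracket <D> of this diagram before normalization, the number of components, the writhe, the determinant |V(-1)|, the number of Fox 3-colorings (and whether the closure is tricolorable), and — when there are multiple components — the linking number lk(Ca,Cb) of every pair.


V(q) = q^-8 - q^-7 + 2q^-6 - q^-5 + 2q^-4 + q^-2
bracket: -A^-7 - 2A + A^5 - 2A^9 + A^13 - A^17, w = -5
3 components, writhe -5, over 7 crossings
lk(C1,C2) = -2
linking number lk(C1,C3) = -1
lk(C2,C3): 0
det 8, colorings 3 of 3^7 — not tricolorable
observation: the 3 component pairs carry total linking -3


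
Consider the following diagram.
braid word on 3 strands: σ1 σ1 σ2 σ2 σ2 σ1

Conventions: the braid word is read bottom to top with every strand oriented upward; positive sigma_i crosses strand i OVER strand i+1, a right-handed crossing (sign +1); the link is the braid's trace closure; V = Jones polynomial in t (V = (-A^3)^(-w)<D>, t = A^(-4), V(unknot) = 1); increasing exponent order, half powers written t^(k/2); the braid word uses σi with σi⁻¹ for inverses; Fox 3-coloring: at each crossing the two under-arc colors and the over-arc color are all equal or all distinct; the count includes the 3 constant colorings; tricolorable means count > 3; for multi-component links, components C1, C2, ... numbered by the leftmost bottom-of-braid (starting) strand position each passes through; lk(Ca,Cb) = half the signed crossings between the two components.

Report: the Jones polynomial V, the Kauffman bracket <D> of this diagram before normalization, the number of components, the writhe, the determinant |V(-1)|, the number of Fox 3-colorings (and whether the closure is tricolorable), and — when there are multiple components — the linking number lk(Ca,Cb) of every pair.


V(t) = t^2 + 2t^4 - 2t^5 + t^6 - 2t^7 + t^8
bracket: A^-14 - 2A^-10 + A^-6 - 2A^-2 + 2A^2 + A^10, w = +6
1 component, writhe +6, over 6 crossings
det 9, colorings 27 of 3^6 — tricolorable
observation: V spans 6 powers of t: at least 6 crossings in any diagram


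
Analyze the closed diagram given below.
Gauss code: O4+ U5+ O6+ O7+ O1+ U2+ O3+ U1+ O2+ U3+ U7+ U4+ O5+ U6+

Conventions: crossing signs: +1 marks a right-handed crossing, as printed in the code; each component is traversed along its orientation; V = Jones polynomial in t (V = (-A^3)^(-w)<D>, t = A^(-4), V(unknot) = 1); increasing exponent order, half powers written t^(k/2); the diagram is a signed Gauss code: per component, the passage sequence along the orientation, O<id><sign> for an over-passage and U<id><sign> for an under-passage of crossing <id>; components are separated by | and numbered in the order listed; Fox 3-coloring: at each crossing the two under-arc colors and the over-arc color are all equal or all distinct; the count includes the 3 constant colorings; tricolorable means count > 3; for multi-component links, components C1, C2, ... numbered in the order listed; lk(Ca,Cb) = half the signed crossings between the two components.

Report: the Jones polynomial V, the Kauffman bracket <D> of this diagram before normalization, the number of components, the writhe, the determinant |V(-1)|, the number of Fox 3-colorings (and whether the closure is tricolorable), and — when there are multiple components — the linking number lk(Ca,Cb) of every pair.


V = t^2 + 2t^4 - 2t^5 + t^6 - 2t^7 + t^8
<D> = -A^-11 + 2A^-7 - A^-3 + 2A - 2A^5 - A^13 (w = +7)
1 component over 7 crossings, w = +7
27 Fox colorings among 3^7, |V(-1)| = 9: tricolorable
why: |V(-1)| = 9: so tricolorable, since 3 divides 9


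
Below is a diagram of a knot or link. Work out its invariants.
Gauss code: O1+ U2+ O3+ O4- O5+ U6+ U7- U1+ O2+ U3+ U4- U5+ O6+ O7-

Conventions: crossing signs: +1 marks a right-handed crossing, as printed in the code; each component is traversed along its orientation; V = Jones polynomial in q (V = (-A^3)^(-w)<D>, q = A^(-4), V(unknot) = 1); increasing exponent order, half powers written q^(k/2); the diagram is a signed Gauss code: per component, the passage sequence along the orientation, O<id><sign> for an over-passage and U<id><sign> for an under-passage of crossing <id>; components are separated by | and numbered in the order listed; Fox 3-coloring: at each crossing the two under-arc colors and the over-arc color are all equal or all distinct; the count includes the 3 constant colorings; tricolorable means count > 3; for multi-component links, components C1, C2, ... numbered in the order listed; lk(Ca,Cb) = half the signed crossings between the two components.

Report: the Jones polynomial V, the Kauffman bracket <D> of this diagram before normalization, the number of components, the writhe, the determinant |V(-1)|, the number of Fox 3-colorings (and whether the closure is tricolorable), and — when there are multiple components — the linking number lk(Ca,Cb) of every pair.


Jones polynomial: V(q) = q + q^3 - q^4
<D> = A^-7 - A^-3 - A^5; writhe +3
components 1, writhe +3 (7 crossings)
3-colorings: 9 of 3^7, det 3 — tricolorable
note: the span of V is 3, forcing >= 3 crossings in any diagram


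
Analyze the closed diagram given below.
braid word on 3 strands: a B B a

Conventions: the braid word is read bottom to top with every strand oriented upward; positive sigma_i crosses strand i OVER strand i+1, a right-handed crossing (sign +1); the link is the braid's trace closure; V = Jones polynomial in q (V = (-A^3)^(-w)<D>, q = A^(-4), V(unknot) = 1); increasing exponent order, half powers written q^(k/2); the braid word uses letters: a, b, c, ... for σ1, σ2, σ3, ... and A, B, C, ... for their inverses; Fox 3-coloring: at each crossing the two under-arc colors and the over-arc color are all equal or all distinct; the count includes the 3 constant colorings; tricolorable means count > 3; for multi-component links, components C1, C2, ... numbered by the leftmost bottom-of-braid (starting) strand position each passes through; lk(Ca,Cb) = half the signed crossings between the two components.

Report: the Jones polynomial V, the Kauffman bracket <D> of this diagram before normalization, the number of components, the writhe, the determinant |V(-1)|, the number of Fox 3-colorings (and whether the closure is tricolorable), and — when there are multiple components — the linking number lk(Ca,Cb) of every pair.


V = q^-2 + 2 + q^2
<D> = A^-8 + 2 + A^8 (w = 0)
3 components over 4 crossings, w = 0
lk(C1,C2): +1
lk(C1,C3) = -1
linking number lk(C2,C3) = 0
3 Fox colorings among 3^4, |V(-1)| = 4: not tricolorable
why: V is palindromic (span 4, det 4): q -> 1/q fixes it; necessary, not sufficient, for amphichirality


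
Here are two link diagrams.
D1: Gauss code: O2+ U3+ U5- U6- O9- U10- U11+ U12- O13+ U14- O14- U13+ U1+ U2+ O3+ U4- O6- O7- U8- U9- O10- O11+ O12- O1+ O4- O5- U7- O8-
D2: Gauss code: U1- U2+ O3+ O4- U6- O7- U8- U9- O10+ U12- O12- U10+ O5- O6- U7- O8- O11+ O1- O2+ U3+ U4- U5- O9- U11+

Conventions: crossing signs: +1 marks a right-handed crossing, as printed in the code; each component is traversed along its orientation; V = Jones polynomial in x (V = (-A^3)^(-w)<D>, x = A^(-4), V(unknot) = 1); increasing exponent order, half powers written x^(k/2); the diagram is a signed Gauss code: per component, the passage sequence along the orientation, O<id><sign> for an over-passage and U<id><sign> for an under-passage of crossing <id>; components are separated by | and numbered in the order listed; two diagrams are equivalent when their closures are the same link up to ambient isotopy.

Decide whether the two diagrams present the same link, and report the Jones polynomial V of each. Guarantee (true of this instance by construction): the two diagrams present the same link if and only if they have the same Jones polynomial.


equivalent: yes
D1 (bracket A^-8 - A^-4 + 2 - A^4 + A^8 - A^12; 14 crossings at w = -4): V = -x^-6 + x^-5 - x^-4 + 2x^-3 - x^-2 + x^-1
V(D2) = -x^-6 + x^-5 - x^-4 + 2x^-3 - x^-2 + x^-1  (w -4, c 12, <D> = A^-8 - A^-4 + 2 - A^4 + A^8 - A^12)
key observation: all 2 diagrams share one V(x), hence one class
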